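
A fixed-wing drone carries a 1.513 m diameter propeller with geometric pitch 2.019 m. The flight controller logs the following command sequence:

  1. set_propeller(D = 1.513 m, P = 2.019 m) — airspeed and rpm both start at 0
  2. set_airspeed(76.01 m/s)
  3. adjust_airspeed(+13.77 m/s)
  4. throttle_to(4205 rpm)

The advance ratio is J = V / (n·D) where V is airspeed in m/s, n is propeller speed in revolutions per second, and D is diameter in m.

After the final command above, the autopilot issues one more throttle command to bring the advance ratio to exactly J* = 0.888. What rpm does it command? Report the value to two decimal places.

rpm = 4009.40

set_propeller: D = 1.513 m, P = 2.019 m (p = P/D = 1.334435); state ← (V=0, rpm=0)
set_airspeed(76.01): V ← 76.01 m/s
adjust_airspeed(+13.77): V ← 76.01 +13.77 = 89.78 m/s
throttle_to(4205): rpm ← 4205
final state: V = 89.78 m/s, rpm = 4205 → n = rpm/60 = 70.083333 rev/s
target J* = 0.888; solve J* = V/(n·D) for n: n = V/(J*·D) = 89.78/(0.888 × 1.513) = 66.823267 rev/s
rpm = 60·n = 4009.396045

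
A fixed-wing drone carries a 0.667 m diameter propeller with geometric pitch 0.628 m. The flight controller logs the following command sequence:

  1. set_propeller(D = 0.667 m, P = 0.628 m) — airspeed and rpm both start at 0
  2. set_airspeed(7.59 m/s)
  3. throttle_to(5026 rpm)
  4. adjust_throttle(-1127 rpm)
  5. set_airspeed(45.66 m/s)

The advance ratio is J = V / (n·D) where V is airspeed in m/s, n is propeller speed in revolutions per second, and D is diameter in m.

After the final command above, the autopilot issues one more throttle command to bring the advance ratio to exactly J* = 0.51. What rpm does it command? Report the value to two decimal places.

rpm = 8053.62

set_propeller: D = 0.667 m, P = 0.628 m (p = P/D = 0.941529); state ← (V=0, rpm=0)
set_airspeed(7.59): V ← 7.59 m/s
throttle_to(5026): rpm ← 5026
adjust_throttle(-1127): rpm ← 5026 -1127 = 3899
set_airspeed(45.66): V ← 45.66 m/s
final state: V = 45.66 m/s, rpm = 3899 → n = rpm/60 = 64.983333 rev/s
target J* = 0.51; solve J* = V/(n·D) for n: n = V/(J*·D) = 45.66/(0.51 × 0.667) = 134.227004 rev/s
rpm = 60·n = 8053.620249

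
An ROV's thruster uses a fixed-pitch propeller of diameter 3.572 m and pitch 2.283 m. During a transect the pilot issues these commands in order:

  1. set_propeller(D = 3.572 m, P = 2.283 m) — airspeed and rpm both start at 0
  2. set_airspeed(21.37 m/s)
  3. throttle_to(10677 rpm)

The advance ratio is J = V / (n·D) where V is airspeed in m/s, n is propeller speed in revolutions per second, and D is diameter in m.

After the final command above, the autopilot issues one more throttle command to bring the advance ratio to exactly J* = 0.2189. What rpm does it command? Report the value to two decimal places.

rpm = 1639.83

set_propeller: D = 3.572 m, P = 2.283 m (p = P/D = 0.639138); state ← (V=0, rpm=0)
set_airspeed(21.37): V ← 21.37 m/s
throttle_to(10677): rpm ← 10677
final state: V = 21.37 m/s, rpm = 10677 → n = rpm/60 = 177.950000 rev/s
target J* = 0.2189; solve J* = V/(n·D) for n: n = V/(J*·D) = 21.37/(0.2189 × 3.572) = 27.330483 rev/s
rpm = 60·n = 1639.828993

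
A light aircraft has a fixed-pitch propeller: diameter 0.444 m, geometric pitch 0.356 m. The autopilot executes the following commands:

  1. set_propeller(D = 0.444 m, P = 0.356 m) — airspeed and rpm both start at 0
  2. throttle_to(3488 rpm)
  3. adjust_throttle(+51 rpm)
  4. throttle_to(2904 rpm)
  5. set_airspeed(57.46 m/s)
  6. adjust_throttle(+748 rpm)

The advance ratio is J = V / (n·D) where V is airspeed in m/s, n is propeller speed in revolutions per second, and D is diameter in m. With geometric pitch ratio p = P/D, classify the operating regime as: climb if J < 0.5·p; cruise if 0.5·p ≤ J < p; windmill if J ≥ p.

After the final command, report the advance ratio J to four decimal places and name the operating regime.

set_propeller: D = 0.444 m, P = 0.356 m (p = P/D = 0.801802); state ← (V=0, rpm=0)
throttle_to(3488): rpm ← 3488
adjust_throttle(+51): rpm ← 3488 +51 = 3539
throttle_to(2904): rpm ← 2904
set_airspeed(57.46): V ← 57.46 m/s
adjust_throttle(+748): rpm ← 2904 +748 = 3652
final state: V = 57.46 m/s, rpm = 3652 → n = rpm/60 = 60.866667 rev/s
J = V / (n·D) = 57.46 / (60.866667 × 0.444) = 2.126195
regime bands: climb J<0.4009 | cruise [0.4009, 0.8018) | windmill J≥0.8018
J = 2.1262 → windmill

J = 2.1262, regime = windmill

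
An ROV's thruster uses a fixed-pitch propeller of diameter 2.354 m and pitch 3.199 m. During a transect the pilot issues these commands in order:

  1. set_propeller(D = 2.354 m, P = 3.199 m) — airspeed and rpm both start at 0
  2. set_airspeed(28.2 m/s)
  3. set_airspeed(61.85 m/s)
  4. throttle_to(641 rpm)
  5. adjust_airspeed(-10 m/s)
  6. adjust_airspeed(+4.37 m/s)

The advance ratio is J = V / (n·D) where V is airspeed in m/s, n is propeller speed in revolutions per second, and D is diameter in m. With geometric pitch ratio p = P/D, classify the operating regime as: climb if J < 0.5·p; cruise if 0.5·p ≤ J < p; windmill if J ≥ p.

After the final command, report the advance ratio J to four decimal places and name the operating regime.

set_propeller: D = 2.354 m, P = 3.199 m (p = P/D = 1.358963); state ← (V=0, rpm=0)
set_airspeed(28.2): V ← 28.2 m/s
set_airspeed(61.85): V ← 61.85 m/s
throttle_to(641): rpm ← 641
adjust_airspeed(-10): V ← 61.85 -10 = 51.85 m/s
adjust_airspeed(+4.37): V ← 51.85 +4.37 = 56.22 m/s
final state: V = 56.22 m/s, rpm = 641 → n = rpm/60 = 10.683333 rev/s
J = V / (n·D) = 56.22 / (10.683333 × 2.354) = 2.235515
regime bands: climb J<0.6795 | cruise [0.6795, 1.3590) | windmill J≥1.3590
J = 2.2355 → windmill

J = 2.2355, regime = windmill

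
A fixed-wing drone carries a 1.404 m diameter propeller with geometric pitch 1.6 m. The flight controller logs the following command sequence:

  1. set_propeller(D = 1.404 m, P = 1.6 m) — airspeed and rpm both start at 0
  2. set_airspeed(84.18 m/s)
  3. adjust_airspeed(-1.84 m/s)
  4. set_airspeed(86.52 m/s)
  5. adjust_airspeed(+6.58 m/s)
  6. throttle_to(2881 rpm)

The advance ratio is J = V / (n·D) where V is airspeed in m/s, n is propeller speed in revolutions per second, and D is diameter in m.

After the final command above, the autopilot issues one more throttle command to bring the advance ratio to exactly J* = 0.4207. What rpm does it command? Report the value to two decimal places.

rpm = 9457.17

set_propeller: D = 1.404 m, P = 1.6 m (p = P/D = 1.139601); state ← (V=0, rpm=0)
set_airspeed(84.18): V ← 84.18 m/s
adjust_airspeed(-1.84): V ← 84.18 -1.84 = 82.34 m/s
set_airspeed(86.52): V ← 86.52 m/s
adjust_airspeed(+6.58): V ← 86.52 +6.58 = 93.1 m/s
throttle_to(2881): rpm ← 2881
final state: V = 93.1 m/s, rpm = 2881 → n = rpm/60 = 48.016667 rev/s
target J* = 0.4207; solve J* = V/(n·D) for n: n = V/(J*·D) = 93.1/(0.4207 × 1.404) = 157.619542 rev/s
rpm = 60·n = 9457.172519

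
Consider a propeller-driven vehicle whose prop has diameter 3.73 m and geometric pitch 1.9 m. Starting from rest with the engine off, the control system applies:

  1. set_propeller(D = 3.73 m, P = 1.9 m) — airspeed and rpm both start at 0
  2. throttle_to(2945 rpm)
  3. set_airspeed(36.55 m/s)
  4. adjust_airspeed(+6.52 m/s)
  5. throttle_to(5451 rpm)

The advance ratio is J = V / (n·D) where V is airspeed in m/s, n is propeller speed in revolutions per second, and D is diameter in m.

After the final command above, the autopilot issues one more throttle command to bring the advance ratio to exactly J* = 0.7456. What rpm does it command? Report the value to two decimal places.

rpm = 929.20

set_propeller: D = 3.73 m, P = 1.9 m (p = P/D = 0.509383); state ← (V=0, rpm=0)
throttle_to(2945): rpm ← 2945
set_airspeed(36.55): V ← 36.55 m/s
adjust_airspeed(+6.52): V ← 36.55 +6.52 = 43.07 m/s
throttle_to(5451): rpm ← 5451
final state: V = 43.07 m/s, rpm = 5451 → n = rpm/60 = 90.850000 rev/s
target J* = 0.7456; solve J* = V/(n·D) for n: n = V/(J*·D) = 43.07/(0.7456 × 3.73) = 15.486745 rev/s
rpm = 60·n = 929.204685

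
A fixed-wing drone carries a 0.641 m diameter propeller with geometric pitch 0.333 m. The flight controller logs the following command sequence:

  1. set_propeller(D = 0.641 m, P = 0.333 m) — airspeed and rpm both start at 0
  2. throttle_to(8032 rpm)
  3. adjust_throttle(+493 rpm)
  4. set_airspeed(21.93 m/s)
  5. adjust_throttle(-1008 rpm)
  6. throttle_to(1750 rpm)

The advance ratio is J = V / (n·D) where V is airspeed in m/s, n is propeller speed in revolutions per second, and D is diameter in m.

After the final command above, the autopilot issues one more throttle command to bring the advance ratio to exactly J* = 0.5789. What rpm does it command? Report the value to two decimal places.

rpm = 3545.91

set_propeller: D = 0.641 m, P = 0.333 m (p = P/D = 0.519501); state ← (V=0, rpm=0)
throttle_to(8032): rpm ← 8032
adjust_throttle(+493): rpm ← 8032 +493 = 8525
set_airspeed(21.93): V ← 21.93 m/s
adjust_throttle(-1008): rpm ← 8525 -1008 = 7517
throttle_to(1750): rpm ← 1750
final state: V = 21.93 m/s, rpm = 1750 → n = rpm/60 = 29.166667 rev/s
target J* = 0.5789; solve J* = V/(n·D) for n: n = V/(J*·D) = 21.93/(0.5789 × 0.641) = 59.098581 rev/s
rpm = 60·n = 3545.914854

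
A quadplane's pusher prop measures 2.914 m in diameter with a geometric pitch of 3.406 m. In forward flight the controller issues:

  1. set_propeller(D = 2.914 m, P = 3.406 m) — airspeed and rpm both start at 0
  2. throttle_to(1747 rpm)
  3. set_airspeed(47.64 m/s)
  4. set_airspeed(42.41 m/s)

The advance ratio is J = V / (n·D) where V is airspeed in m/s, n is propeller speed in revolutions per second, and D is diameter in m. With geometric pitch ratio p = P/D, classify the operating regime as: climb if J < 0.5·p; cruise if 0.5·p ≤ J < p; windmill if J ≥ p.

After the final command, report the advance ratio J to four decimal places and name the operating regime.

set_propeller: D = 2.914 m, P = 3.406 m (p = P/D = 1.168840); state ← (V=0, rpm=0)
throttle_to(1747): rpm ← 1747
set_airspeed(47.64): V ← 47.64 m/s
set_airspeed(42.41): V ← 42.41 m/s
final state: V = 42.41 m/s, rpm = 1747 → n = rpm/60 = 29.116667 rev/s
J = V / (n·D) = 42.41 / (29.116667 × 2.914) = 0.499847
regime bands: climb J<0.5844 | cruise [0.5844, 1.1688) | windmill J≥1.1688
J = 0.4998 → climb

J = 0.4998, regime = climb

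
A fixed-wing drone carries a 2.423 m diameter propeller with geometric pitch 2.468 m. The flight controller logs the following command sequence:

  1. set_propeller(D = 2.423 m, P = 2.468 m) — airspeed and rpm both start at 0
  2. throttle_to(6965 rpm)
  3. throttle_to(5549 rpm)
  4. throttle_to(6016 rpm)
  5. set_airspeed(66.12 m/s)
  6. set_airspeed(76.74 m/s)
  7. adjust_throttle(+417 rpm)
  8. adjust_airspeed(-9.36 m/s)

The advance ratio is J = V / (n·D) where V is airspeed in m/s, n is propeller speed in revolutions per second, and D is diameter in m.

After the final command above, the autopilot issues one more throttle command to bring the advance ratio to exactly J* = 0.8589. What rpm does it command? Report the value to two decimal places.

rpm = 1942.61

set_propeller: D = 2.423 m, P = 2.468 m (p = P/D = 1.018572); state ← (V=0, rpm=0)
throttle_to(6965): rpm ← 6965
throttle_to(5549): rpm ← 5549
throttle_to(6016): rpm ← 6016
set_airspeed(66.12): V ← 66.12 m/s
set_airspeed(76.74): V ← 76.74 m/s
adjust_throttle(+417): rpm ← 6016 +417 = 6433
adjust_airspeed(-9.36): V ← 76.74 -9.36 = 67.38 m/s
final state: V = 67.38 m/s, rpm = 6433 → n = rpm/60 = 107.216667 rev/s
target J* = 0.8589; solve J* = V/(n·D) for n: n = V/(J*·D) = 67.38/(0.8589 × 2.423) = 32.376880 rev/s
rpm = 60·n = 1942.612774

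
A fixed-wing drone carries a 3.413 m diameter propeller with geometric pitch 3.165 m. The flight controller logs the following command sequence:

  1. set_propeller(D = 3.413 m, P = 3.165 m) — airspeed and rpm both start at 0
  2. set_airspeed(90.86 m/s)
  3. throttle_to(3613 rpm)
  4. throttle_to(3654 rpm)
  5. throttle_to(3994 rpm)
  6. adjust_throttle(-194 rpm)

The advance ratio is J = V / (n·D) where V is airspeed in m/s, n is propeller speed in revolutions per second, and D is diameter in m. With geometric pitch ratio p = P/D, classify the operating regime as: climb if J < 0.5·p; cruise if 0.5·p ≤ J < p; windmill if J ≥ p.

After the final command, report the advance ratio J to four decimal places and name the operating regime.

set_propeller: D = 3.413 m, P = 3.165 m (p = P/D = 0.927337); state ← (V=0, rpm=0)
set_airspeed(90.86): V ← 90.86 m/s
throttle_to(3613): rpm ← 3613
throttle_to(3654): rpm ← 3654
throttle_to(3994): rpm ← 3994
adjust_throttle(-194): rpm ← 3994 -194 = 3800
final state: V = 90.86 m/s, rpm = 3800 → n = rpm/60 = 63.333333 rev/s
J = V / (n·D) = 90.86 / (63.333333 × 3.413) = 0.420343
regime bands: climb J<0.4637 | cruise [0.4637, 0.9273) | windmill J≥0.9273
J = 0.4203 → climb

J = 0.4203, regime = climb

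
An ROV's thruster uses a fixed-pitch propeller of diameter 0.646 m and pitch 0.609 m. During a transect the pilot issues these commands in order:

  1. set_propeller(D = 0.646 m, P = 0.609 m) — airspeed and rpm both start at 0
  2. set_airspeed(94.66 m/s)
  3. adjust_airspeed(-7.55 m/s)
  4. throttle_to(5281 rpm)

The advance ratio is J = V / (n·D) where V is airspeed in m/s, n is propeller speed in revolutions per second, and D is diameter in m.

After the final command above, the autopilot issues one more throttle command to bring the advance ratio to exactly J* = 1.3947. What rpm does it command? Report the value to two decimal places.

rpm = 5801.04

set_propeller: D = 0.646 m, P = 0.609 m (p = P/D = 0.942724); state ← (V=0, rpm=0)
set_airspeed(94.66): V ← 94.66 m/s
adjust_airspeed(-7.55): V ← 94.66 -7.55 = 87.11 m/s
throttle_to(5281): rpm ← 5281
final state: V = 87.11 m/s, rpm = 5281 → n = rpm/60 = 88.016667 rev/s
target J* = 1.3947; solve J* = V/(n·D) for n: n = V/(J*·D) = 87.11/(1.3947 × 0.646) = 96.684019 rev/s
rpm = 60·n = 5801.041137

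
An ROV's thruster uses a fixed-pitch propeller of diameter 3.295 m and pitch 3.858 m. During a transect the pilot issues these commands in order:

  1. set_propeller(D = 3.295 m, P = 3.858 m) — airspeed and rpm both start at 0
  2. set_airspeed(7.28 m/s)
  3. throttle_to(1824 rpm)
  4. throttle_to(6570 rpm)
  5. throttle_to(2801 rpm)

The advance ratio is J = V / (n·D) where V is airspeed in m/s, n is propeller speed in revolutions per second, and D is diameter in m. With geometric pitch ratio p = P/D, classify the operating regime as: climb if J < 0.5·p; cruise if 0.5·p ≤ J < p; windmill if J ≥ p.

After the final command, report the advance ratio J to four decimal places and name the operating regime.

set_propeller: D = 3.295 m, P = 3.858 m (p = P/D = 1.170865); state ← (V=0, rpm=0)
set_airspeed(7.28): V ← 7.28 m/s
throttle_to(1824): rpm ← 1824
throttle_to(6570): rpm ← 6570
throttle_to(2801): rpm ← 2801
final state: V = 7.28 m/s, rpm = 2801 → n = rpm/60 = 46.683333 rev/s
J = V / (n·D) = 7.28 / (46.683333 × 3.295) = 0.047328
regime bands: climb J<0.5854 | cruise [0.5854, 1.1709) | windmill J≥1.1709
J = 0.0473 → climb

J = 0.0473, regime = climb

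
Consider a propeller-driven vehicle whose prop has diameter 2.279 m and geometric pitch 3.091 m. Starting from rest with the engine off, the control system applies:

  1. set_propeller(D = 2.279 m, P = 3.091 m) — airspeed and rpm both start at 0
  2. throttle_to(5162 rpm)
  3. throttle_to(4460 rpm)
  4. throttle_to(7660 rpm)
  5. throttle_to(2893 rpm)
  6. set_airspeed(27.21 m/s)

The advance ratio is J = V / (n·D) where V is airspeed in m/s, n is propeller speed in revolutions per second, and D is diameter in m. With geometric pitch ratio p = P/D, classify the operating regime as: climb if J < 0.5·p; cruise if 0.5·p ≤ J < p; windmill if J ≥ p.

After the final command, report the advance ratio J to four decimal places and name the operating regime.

set_propeller: D = 2.279 m, P = 3.091 m (p = P/D = 1.356297); state ← (V=0, rpm=0)
throttle_to(5162): rpm ← 5162
throttle_to(4460): rpm ← 4460
throttle_to(7660): rpm ← 7660
throttle_to(2893): rpm ← 2893
set_airspeed(27.21): V ← 27.21 m/s
final state: V = 27.21 m/s, rpm = 2893 → n = rpm/60 = 48.216667 rev/s
J = V / (n·D) = 27.21 / (48.216667 × 2.279) = 0.247621
regime bands: climb J<0.6781 | cruise [0.6781, 1.3563) | windmill J≥1.3563
J = 0.2476 → climb

J = 0.2476, regime = climb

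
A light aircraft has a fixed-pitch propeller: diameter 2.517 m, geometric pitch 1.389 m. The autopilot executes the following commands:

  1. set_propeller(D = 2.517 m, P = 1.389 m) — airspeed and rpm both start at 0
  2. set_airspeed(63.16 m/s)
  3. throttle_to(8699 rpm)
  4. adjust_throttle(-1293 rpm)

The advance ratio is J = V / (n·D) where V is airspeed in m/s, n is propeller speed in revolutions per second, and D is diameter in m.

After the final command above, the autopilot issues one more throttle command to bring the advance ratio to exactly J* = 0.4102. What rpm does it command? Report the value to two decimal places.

rpm = 3670.41

set_propeller: D = 2.517 m, P = 1.389 m (p = P/D = 0.551847); state ← (V=0, rpm=0)
set_airspeed(63.16): V ← 63.16 m/s
throttle_to(8699): rpm ← 8699
adjust_throttle(-1293): rpm ← 8699 -1293 = 7406
final state: V = 63.16 m/s, rpm = 7406 → n = rpm/60 = 123.433333 rev/s
target J* = 0.4102; solve J* = V/(n·D) for n: n = V/(J*·D) = 63.16/(0.4102 × 2.517) = 61.173489 rev/s
rpm = 60·n = 3670.409330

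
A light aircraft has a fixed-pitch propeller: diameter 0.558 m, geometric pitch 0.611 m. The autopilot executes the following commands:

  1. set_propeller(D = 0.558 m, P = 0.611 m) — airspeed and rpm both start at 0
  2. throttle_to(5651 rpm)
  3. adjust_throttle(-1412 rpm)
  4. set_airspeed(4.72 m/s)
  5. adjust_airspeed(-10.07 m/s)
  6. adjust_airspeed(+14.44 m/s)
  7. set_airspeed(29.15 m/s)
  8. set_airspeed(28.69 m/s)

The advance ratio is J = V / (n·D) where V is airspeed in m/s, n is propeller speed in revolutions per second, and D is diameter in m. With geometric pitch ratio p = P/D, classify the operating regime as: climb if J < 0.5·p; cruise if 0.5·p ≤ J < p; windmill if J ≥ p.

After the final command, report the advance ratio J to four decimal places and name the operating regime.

set_propeller: D = 0.558 m, P = 0.611 m (p = P/D = 1.094982); state ← (V=0, rpm=0)
throttle_to(5651): rpm ← 5651
adjust_throttle(-1412): rpm ← 5651 -1412 = 4239
set_airspeed(4.72): V ← 4.72 m/s
adjust_airspeed(-10.07): V ← 4.72 -10.07 = -5.35 m/s
adjust_airspeed(+14.44): V ← -5.35 +14.44 = 9.09 m/s
set_airspeed(29.15): V ← 29.15 m/s
set_airspeed(28.69): V ← 28.69 m/s
final state: V = 28.69 m/s, rpm = 4239 → n = rpm/60 = 70.650000 rev/s
J = V / (n·D) = 28.69 / (70.650000 × 0.558) = 0.727753
regime bands: climb J<0.5475 | cruise [0.5475, 1.0950) | windmill J≥1.0950
J = 0.7278 → cruise

J = 0.7278, regime = cruise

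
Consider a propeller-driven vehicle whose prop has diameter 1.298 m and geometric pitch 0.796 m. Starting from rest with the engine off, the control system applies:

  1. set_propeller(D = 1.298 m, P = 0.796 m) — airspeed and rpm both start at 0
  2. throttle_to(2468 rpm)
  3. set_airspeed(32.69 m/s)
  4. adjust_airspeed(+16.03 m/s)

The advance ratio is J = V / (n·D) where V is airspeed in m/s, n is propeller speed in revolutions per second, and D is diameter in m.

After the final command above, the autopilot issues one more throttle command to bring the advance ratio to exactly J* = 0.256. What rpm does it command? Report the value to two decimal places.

rpm = 8797.19

set_propeller: D = 1.298 m, P = 0.796 m (p = P/D = 0.613251); state ← (V=0, rpm=0)
throttle_to(2468): rpm ← 2468
set_airspeed(32.69): V ← 32.69 m/s
adjust_airspeed(+16.03): V ← 32.69 +16.03 = 48.72 m/s
final state: V = 48.72 m/s, rpm = 2468 → n = rpm/60 = 41.133333 rev/s
target J* = 0.256; solve J* = V/(n·D) for n: n = V/(J*·D) = 48.72/(0.256 × 1.298) = 146.619800 rev/s
rpm = 60·n = 8797.187982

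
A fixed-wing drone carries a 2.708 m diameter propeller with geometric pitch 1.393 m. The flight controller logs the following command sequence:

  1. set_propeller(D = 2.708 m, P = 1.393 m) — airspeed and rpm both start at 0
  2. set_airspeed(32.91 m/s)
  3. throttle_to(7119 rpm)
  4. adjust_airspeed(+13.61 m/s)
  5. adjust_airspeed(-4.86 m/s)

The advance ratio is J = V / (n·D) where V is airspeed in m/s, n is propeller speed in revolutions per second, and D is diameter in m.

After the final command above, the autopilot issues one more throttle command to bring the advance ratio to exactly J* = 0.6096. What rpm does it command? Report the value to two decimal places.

set_propeller: D = 2.708 m, P = 1.393 m (p = P/D = 0.514402); state ← (V=0, rpm=0)
set_airspeed(32.91): V ← 32.91 m/s
throttle_to(7119): rpm ← 7119
adjust_airspeed(+13.61): V ← 32.91 +13.61 = 46.52 m/s
adjust_airspeed(-4.86): V ← 46.52 -4.86 = 41.66 m/s
final state: V = 41.66 m/s, rpm = 7119 → n = rpm/60 = 118.650000 rev/s
target J* = 0.6096; solve J* = V/(n·D) for n: n = V/(J*·D) = 41.66/(0.6096 × 2.708) = 25.236298 rev/s
rpm = 60·n = 1514.177881

rpm = 1514.18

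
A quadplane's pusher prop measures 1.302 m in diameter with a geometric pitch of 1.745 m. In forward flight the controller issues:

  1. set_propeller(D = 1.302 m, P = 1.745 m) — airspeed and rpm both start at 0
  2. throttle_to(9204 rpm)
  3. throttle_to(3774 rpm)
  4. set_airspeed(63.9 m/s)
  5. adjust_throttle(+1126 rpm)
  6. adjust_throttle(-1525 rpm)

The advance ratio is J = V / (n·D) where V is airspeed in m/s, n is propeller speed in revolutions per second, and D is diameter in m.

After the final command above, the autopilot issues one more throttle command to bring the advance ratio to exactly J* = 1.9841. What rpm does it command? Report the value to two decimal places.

set_propeller: D = 1.302 m, P = 1.745 m (p = P/D = 1.340246); state ← (V=0, rpm=0)
throttle_to(9204): rpm ← 9204
throttle_to(3774): rpm ← 3774
set_airspeed(63.9): V ← 63.9 m/s
adjust_throttle(+1126): rpm ← 3774 +1126 = 4900
adjust_throttle(-1525): rpm ← 4900 -1525 = 3375
final state: V = 63.9 m/s, rpm = 3375 → n = rpm/60 = 56.250000 rev/s
target J* = 1.9841; solve J* = V/(n·D) for n: n = V/(J*·D) = 63.9/(1.9841 × 1.302) = 24.735820 rev/s
rpm = 60·n = 1484.149217

rpm = 1484.15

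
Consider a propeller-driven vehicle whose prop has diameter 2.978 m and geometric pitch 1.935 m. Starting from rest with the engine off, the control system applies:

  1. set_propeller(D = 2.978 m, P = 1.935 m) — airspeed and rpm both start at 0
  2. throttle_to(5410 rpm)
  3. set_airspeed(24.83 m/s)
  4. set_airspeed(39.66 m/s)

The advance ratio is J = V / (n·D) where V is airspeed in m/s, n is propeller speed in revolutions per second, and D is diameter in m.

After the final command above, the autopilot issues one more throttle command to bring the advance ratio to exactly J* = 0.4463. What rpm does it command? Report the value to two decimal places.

rpm = 1790.41

set_propeller: D = 2.978 m, P = 1.935 m (p = P/D = 0.649765); state ← (V=0, rpm=0)
throttle_to(5410): rpm ← 5410
set_airspeed(24.83): V ← 24.83 m/s
set_airspeed(39.66): V ← 39.66 m/s
final state: V = 39.66 m/s, rpm = 5410 → n = rpm/60 = 90.166667 rev/s
target J* = 0.4463; solve J* = V/(n·D) for n: n = V/(J*·D) = 39.66/(0.4463 × 2.978) = 29.840159 rev/s
rpm = 60·n = 1790.409526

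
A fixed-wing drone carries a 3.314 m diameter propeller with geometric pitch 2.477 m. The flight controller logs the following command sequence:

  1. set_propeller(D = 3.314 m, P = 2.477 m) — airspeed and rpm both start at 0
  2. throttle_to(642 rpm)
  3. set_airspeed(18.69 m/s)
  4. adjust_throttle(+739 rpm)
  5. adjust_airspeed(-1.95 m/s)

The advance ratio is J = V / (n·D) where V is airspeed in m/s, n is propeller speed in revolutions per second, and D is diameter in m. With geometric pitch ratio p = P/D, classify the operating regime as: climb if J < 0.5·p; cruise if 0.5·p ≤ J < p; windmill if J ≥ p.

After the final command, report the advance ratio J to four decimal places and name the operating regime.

set_propeller: D = 3.314 m, P = 2.477 m (p = P/D = 0.747435); state ← (V=0, rpm=0)
throttle_to(642): rpm ← 642
set_airspeed(18.69): V ← 18.69 m/s
adjust_throttle(+739): rpm ← 642 +739 = 1381
adjust_airspeed(-1.95): V ← 18.69 -1.95 = 16.74 m/s
final state: V = 16.74 m/s, rpm = 1381 → n = rpm/60 = 23.016667 rev/s
J = V / (n·D) = 16.74 / (23.016667 × 3.314) = 0.219463
regime bands: climb J<0.3737 | cruise [0.3737, 0.7474) | windmill J≥0.7474
J = 0.2195 → climb

J = 0.2195, regime = climb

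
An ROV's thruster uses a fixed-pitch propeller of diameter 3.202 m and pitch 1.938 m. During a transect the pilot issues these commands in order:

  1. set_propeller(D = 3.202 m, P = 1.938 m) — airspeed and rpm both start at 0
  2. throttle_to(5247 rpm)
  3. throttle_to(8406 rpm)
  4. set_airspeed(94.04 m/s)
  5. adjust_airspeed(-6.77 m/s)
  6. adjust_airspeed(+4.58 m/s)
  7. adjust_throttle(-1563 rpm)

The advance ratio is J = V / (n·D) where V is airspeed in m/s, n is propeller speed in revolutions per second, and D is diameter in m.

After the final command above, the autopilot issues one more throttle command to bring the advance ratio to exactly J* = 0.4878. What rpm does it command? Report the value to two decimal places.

rpm = 3528.31

set_propeller: D = 3.202 m, P = 1.938 m (p = P/D = 0.605247); state ← (V=0, rpm=0)
throttle_to(5247): rpm ← 5247
throttle_to(8406): rpm ← 8406
set_airspeed(94.04): V ← 94.04 m/s
adjust_airspeed(-6.77): V ← 94.04 -6.77 = 87.27 m/s
adjust_airspeed(+4.58): V ← 87.27 +4.58 = 91.85 m/s
adjust_throttle(-1563): rpm ← 8406 -1563 = 6843
final state: V = 91.85 m/s, rpm = 6843 → n = rpm/60 = 114.050000 rev/s
target J* = 0.4878; solve J* = V/(n·D) for n: n = V/(J*·D) = 91.85/(0.4878 × 3.202) = 58.805241 rev/s
rpm = 60·n = 3528.314484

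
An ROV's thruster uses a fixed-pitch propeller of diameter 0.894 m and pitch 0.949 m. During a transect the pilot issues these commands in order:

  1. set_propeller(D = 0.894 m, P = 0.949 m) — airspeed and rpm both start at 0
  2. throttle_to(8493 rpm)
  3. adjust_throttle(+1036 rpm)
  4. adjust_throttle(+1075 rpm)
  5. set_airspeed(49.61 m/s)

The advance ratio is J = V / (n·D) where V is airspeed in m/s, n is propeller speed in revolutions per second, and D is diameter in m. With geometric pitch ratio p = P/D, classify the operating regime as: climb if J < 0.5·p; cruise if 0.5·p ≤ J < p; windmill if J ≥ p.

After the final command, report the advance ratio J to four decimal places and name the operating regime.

J = 0.3140, regime = climb

set_propeller: D = 0.894 m, P = 0.949 m (p = P/D = 1.061521); state ← (V=0, rpm=0)
throttle_to(8493): rpm ← 8493
adjust_throttle(+1036): rpm ← 8493 +1036 = 9529
adjust_throttle(+1075): rpm ← 9529 +1075 = 10604
set_airspeed(49.61): V ← 49.61 m/s
final state: V = 49.61 m/s, rpm = 10604 → n = rpm/60 = 176.733333 rev/s
J = V / (n·D) = 49.61 / (176.733333 × 0.894) = 0.313988
regime bands: climb J<0.5308 | cruise [0.5308, 1.0615) | windmill J≥1.0615
J = 0.3140 → climb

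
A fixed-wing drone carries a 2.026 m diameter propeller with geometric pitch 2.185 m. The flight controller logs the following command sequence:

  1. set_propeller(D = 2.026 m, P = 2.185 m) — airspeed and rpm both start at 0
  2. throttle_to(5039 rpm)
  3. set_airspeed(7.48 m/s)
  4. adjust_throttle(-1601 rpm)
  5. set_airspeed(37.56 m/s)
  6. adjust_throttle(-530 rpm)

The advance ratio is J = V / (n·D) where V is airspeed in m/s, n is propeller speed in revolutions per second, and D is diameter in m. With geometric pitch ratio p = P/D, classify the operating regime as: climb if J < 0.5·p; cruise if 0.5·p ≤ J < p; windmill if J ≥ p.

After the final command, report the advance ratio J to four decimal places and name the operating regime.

set_propeller: D = 2.026 m, P = 2.185 m (p = P/D = 1.078480); state ← (V=0, rpm=0)
throttle_to(5039): rpm ← 5039
set_airspeed(7.48): V ← 7.48 m/s
adjust_throttle(-1601): rpm ← 5039 -1601 = 3438
set_airspeed(37.56): V ← 37.56 m/s
adjust_throttle(-530): rpm ← 3438 -530 = 2908
final state: V = 37.56 m/s, rpm = 2908 → n = rpm/60 = 48.466667 rev/s
J = V / (n·D) = 37.56 / (48.466667 × 2.026) = 0.382510
regime bands: climb J<0.5392 | cruise [0.5392, 1.0785) | windmill J≥1.0785
J = 0.3825 → climb

J = 0.3825, regime = climb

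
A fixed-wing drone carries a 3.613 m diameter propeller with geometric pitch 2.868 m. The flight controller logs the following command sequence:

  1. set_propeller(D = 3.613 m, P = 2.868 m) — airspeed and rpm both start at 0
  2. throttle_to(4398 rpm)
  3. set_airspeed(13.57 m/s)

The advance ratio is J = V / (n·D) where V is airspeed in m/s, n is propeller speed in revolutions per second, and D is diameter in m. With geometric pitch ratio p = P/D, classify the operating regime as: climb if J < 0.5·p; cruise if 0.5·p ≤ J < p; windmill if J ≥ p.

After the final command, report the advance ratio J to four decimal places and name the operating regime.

J = 0.0512, regime = climb

set_propeller: D = 3.613 m, P = 2.868 m (p = P/D = 0.793800); state ← (V=0, rpm=0)
throttle_to(4398): rpm ← 4398
set_airspeed(13.57): V ← 13.57 m/s
final state: V = 13.57 m/s, rpm = 4398 → n = rpm/60 = 73.300000 rev/s
J = V / (n·D) = 13.57 / (73.300000 × 3.613) = 0.051240
regime bands: climb J<0.3969 | cruise [0.3969, 0.7938) | windmill J≥0.7938
J = 0.0512 → climb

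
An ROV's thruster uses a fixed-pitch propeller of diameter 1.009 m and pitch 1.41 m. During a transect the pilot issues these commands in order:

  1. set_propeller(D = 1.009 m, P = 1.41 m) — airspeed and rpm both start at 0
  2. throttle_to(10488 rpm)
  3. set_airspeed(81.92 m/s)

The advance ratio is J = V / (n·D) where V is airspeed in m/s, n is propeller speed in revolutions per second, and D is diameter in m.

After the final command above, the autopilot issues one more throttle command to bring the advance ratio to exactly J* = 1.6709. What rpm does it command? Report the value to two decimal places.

rpm = 2915.41

set_propeller: D = 1.009 m, P = 1.41 m (p = P/D = 1.397423); state ← (V=0, rpm=0)
throttle_to(10488): rpm ← 10488
set_airspeed(81.92): V ← 81.92 m/s
final state: V = 81.92 m/s, rpm = 10488 → n = rpm/60 = 174.800000 rev/s
target J* = 1.6709; solve J* = V/(n·D) for n: n = V/(J*·D) = 81.92/(1.6709 × 1.009) = 48.590159 rev/s
rpm = 60·n = 2915.409528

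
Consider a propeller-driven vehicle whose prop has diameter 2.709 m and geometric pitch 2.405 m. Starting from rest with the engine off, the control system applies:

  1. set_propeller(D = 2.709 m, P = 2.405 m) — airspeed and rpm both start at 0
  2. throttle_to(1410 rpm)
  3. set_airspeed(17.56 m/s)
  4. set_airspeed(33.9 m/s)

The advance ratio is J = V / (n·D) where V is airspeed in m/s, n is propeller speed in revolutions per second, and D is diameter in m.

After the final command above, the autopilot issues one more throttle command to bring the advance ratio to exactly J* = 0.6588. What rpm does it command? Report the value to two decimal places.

set_propeller: D = 2.709 m, P = 2.405 m (p = P/D = 0.887781); state ← (V=0, rpm=0)
throttle_to(1410): rpm ← 1410
set_airspeed(17.56): V ← 17.56 m/s
set_airspeed(33.9): V ← 33.9 m/s
final state: V = 33.9 m/s, rpm = 1410 → n = rpm/60 = 23.500000 rev/s
target J* = 0.6588; solve J* = V/(n·D) for n: n = V/(J*·D) = 33.9/(0.6588 × 2.709) = 18.994904 rev/s
rpm = 60·n = 1139.694239

rpm = 1139.69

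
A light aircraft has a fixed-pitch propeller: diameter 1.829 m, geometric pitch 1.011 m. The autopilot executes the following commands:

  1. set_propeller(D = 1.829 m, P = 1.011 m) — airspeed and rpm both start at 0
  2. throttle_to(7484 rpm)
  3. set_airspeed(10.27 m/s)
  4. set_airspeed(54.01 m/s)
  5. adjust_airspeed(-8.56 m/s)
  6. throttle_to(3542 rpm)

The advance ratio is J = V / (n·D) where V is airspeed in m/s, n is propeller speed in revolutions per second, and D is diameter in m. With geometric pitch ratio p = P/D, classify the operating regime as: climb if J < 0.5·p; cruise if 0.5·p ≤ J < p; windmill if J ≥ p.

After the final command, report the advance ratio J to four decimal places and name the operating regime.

set_propeller: D = 1.829 m, P = 1.011 m (p = P/D = 0.552761); state ← (V=0, rpm=0)
throttle_to(7484): rpm ← 7484
set_airspeed(10.27): V ← 10.27 m/s
set_airspeed(54.01): V ← 54.01 m/s
adjust_airspeed(-8.56): V ← 54.01 -8.56 = 45.45 m/s
throttle_to(3542): rpm ← 3542
final state: V = 45.45 m/s, rpm = 3542 → n = rpm/60 = 59.033333 rev/s
J = V / (n·D) = 45.45 / (59.033333 × 1.829) = 0.420943
regime bands: climb J<0.2764 | cruise [0.2764, 0.5528) | windmill J≥0.5528
J = 0.4209 → cruise

J = 0.4209, regime = cruise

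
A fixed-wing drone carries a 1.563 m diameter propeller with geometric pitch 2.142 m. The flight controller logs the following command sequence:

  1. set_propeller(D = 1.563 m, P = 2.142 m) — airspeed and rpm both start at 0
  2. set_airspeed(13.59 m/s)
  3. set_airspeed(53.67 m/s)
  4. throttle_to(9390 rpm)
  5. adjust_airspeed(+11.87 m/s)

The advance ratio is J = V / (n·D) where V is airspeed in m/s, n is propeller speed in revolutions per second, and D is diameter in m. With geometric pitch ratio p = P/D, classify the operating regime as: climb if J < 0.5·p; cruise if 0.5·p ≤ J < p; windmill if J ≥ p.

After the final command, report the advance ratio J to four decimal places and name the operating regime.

J = 0.2679, regime = climb

set_propeller: D = 1.563 m, P = 2.142 m (p = P/D = 1.370441); state ← (V=0, rpm=0)
set_airspeed(13.59): V ← 13.59 m/s
set_airspeed(53.67): V ← 53.67 m/s
throttle_to(9390): rpm ← 9390
adjust_airspeed(+11.87): V ← 53.67 +11.87 = 65.54 m/s
final state: V = 65.54 m/s, rpm = 9390 → n = rpm/60 = 156.500000 rev/s
J = V / (n·D) = 65.54 / (156.500000 × 1.563) = 0.267937
regime bands: climb J<0.6852 | cruise [0.6852, 1.3704) | windmill J≥1.3704
J = 0.2679 → climb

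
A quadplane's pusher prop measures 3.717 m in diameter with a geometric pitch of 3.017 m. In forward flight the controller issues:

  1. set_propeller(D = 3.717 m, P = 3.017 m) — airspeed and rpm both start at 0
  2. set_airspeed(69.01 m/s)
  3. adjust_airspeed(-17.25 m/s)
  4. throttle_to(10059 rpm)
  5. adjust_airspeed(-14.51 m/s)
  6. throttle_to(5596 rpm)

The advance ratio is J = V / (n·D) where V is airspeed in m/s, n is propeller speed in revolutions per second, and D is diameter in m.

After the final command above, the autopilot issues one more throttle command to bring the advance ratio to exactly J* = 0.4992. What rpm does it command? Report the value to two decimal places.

set_propeller: D = 3.717 m, P = 3.017 m (p = P/D = 0.811676); state ← (V=0, rpm=0)
set_airspeed(69.01): V ← 69.01 m/s
adjust_airspeed(-17.25): V ← 69.01 -17.25 = 51.76 m/s
throttle_to(10059): rpm ← 10059
adjust_airspeed(-14.51): V ← 51.76 -14.51 = 37.25 m/s
throttle_to(5596): rpm ← 5596
final state: V = 37.25 m/s, rpm = 5596 → n = rpm/60 = 93.266667 rev/s
target J* = 0.4992; solve J* = V/(n·D) for n: n = V/(J*·D) = 37.25/(0.4992 × 3.717) = 20.075166 rev/s
rpm = 60·n = 1204.509944

rpm = 1204.51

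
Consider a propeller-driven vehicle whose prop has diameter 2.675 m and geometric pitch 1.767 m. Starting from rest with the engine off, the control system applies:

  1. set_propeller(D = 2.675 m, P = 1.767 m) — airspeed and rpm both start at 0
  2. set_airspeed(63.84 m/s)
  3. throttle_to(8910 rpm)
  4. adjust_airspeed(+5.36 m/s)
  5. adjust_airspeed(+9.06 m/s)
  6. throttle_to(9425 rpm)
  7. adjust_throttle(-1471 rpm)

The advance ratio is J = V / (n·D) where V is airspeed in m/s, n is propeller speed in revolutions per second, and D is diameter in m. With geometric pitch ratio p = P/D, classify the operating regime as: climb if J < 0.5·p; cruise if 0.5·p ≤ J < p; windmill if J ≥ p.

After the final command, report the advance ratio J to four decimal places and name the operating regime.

J = 0.2207, regime = climb

set_propeller: D = 2.675 m, P = 1.767 m (p = P/D = 0.660561); state ← (V=0, rpm=0)
set_airspeed(63.84): V ← 63.84 m/s
throttle_to(8910): rpm ← 8910
adjust_airspeed(+5.36): V ← 63.84 +5.36 = 69.2 m/s
adjust_airspeed(+9.06): V ← 69.2 +9.06 = 78.26 m/s
throttle_to(9425): rpm ← 9425
adjust_throttle(-1471): rpm ← 9425 -1471 = 7954
final state: V = 78.26 m/s, rpm = 7954 → n = rpm/60 = 132.566667 rev/s
J = V / (n·D) = 78.26 / (132.566667 × 2.675) = 0.220690
regime bands: climb J<0.3303 | cruise [0.3303, 0.6606) | windmill J≥0.6606
J = 0.2207 → climb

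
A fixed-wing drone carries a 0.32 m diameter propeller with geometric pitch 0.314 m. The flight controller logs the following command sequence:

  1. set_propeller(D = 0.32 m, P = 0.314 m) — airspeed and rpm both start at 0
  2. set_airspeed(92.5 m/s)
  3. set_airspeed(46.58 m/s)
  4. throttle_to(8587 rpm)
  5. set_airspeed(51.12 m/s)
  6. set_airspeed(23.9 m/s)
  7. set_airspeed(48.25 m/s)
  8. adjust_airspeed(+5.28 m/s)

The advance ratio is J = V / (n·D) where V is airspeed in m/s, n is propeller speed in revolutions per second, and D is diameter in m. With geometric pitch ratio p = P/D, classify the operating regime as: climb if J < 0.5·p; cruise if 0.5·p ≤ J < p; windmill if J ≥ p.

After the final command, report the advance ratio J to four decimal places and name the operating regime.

set_propeller: D = 0.32 m, P = 0.314 m (p = P/D = 0.981250); state ← (V=0, rpm=0)
set_airspeed(92.5): V ← 92.5 m/s
set_airspeed(46.58): V ← 46.58 m/s
throttle_to(8587): rpm ← 8587
set_airspeed(51.12): V ← 51.12 m/s
set_airspeed(23.9): V ← 23.9 m/s
set_airspeed(48.25): V ← 48.25 m/s
adjust_airspeed(+5.28): V ← 48.25 +5.28 = 53.53 m/s
final state: V = 53.53 m/s, rpm = 8587 → n = rpm/60 = 143.116667 rev/s
J = V / (n·D) = 53.53 / (143.116667 × 0.32) = 1.168845
regime bands: climb J<0.4906 | cruise [0.4906, 0.9812) | windmill J≥0.9812
J = 1.1688 → windmill

J = 1.1688, regime = windmill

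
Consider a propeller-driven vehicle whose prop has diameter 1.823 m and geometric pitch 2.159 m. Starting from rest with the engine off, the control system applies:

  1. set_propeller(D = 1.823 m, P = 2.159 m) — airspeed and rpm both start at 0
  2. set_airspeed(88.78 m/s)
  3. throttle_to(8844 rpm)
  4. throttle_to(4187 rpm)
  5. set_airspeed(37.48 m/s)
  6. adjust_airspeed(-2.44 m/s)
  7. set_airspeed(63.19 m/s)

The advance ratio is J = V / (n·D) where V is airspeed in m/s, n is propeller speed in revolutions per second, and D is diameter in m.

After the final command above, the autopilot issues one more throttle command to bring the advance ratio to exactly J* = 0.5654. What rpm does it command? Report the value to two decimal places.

set_propeller: D = 1.823 m, P = 2.159 m (p = P/D = 1.184312); state ← (V=0, rpm=0)
set_airspeed(88.78): V ← 88.78 m/s
throttle_to(8844): rpm ← 8844
throttle_to(4187): rpm ← 4187
set_airspeed(37.48): V ← 37.48 m/s
adjust_airspeed(-2.44): V ← 37.48 -2.44 = 35.04 m/s
set_airspeed(63.19): V ← 63.19 m/s
final state: V = 63.19 m/s, rpm = 4187 → n = rpm/60 = 69.783333 rev/s
target J* = 0.5654; solve J* = V/(n·D) for n: n = V/(J*·D) = 63.19/(0.5654 × 1.823) = 61.306410 rev/s
rpm = 60·n = 3678.384577

rpm = 3678.38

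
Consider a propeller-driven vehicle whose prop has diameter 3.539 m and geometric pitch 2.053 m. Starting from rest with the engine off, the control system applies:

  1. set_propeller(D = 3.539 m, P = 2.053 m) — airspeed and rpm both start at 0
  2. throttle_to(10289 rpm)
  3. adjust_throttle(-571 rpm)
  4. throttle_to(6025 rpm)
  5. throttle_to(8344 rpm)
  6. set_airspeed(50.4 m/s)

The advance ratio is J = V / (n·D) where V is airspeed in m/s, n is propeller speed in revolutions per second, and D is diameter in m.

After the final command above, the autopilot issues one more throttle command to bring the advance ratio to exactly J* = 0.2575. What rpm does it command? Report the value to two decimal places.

set_propeller: D = 3.539 m, P = 2.053 m (p = P/D = 0.580107); state ← (V=0, rpm=0)
throttle_to(10289): rpm ← 10289
adjust_throttle(-571): rpm ← 10289 -571 = 9718
throttle_to(6025): rpm ← 6025
throttle_to(8344): rpm ← 8344
set_airspeed(50.4): V ← 50.4 m/s
final state: V = 50.4 m/s, rpm = 8344 → n = rpm/60 = 139.066667 rev/s
target J* = 0.2575; solve J* = V/(n·D) for n: n = V/(J*·D) = 50.4/(0.2575 × 3.539) = 55.306063 rev/s
rpm = 60·n = 3318.363753

rpm = 3318.36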